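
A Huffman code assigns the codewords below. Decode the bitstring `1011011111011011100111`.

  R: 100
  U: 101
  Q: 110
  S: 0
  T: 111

Read left to right; each codeword is recognised as soon as it completes (prefix code):
  101→U | 101→U | 111→T | 101→U | 101→U | 110→Q | 0→S | 111→T
Decoded message: UUTUUQST

UUTUUQST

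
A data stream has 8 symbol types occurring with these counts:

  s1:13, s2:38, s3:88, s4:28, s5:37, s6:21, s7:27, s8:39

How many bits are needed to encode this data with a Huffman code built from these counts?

819

Build the Huffman tree bottom-up:
merge s1(13) and s6(21): 34
merge s7(27) and s4(28): 55
merge 34 and s5(37): 71
merge s2(38) and s8(39): 77
merge 55 and 71: 126
merge 77 and s3(88): 165
merge 126 and 165: 291
Total encoded bits = sum of merged weights = 34 + 55 + 71 + 77 + 126 + 165 + 291 = 819.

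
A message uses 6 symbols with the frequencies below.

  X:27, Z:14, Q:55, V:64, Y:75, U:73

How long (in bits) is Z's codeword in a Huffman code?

4

Repeatedly merge the two smallest:
merge Z(14) and X(27): 41
merge 41 and Q(55): 96
merge V(64) and U(73): 137
merge Y(75) and 96: 171
merge 137 and 171: 308
Z's leaf is at depth 4, giving a 4-bit codeword.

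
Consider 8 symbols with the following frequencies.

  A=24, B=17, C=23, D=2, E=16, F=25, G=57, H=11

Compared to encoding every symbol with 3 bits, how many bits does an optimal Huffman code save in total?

44

Fixed-length: 3 bits × 175 symbols = 525 bits.
Huffman merges:
D(2) + H(11) → 13
13 + E(16) → 29
B(17) + C(23) → 40
A(24) + F(25) → 49
29 + 40 → 69
49 + G(57) → 106
69 + 106 → 175
Huffman total = 13 + 29 + 40 + 49 + 69 + 106 + 175 = 481 bits.
Saving = 525 − 481 = 44 bits.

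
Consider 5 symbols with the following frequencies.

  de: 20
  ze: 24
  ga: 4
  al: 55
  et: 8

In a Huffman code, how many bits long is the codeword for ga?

4

Build the tree from the bottom:
merge ga(4) and et(8): 12
merge 12 and de(20): 32
merge ze(24) and 32: 56
merge al(55) and 56: 111
The subtree containing ga is merged 4 times, so code length = 4.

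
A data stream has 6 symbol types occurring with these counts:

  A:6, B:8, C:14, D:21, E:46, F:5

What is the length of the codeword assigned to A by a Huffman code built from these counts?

Huffman merges, smallest pair first:
F(5) + A(6) → 11
B(8) + 11 → 19
C(14) + 19 → 33
D(21) + 33 → 54
E(46) + 54 → 100
A's leaf is at depth 5, giving a 5-bit codeword.

5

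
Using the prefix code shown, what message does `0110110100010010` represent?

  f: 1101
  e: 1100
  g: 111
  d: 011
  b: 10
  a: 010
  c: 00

Read left to right; each codeword is recognised as soon as it completes (prefix code):
  011→d | 011→d | 010→a | 00→c | 10→b | 010→a
Decoded message: ddacba

ddacba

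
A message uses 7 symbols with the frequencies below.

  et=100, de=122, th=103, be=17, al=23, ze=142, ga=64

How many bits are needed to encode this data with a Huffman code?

1489

Merge the two smallest weights repeatedly:
combine be(17), al(23) → 40
combine 40, ga(64) → 104
combine et(100), th(103) → 203
combine 104, de(122) → 226
combine ze(142), 203 → 345
combine 226, 345 → 571
Total encoded bits = sum of merged weights = 40 + 104 + 203 + 226 + 345 + 571 = 1489.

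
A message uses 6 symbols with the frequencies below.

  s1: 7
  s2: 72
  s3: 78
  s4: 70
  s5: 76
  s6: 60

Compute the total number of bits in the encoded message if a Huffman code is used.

Build the Huffman tree bottom-up:
combine s1(7), s6(60) → 67
combine 67, s4(70) → 137
combine s2(72), s5(76) → 148
combine s3(78), 137 → 215
combine 148, 215 → 363
The encoded length is the sum of every internal node's weight: 67 + 137 + 148 + 215 + 363 = 930 bits.

930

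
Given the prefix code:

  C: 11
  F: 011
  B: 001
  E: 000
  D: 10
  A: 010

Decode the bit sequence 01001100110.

AFBD

Read left to right; each codeword is recognised as soon as it completes (prefix code):
  010→A | 011→F | 001→B | 10→D
Decoded message: AFBD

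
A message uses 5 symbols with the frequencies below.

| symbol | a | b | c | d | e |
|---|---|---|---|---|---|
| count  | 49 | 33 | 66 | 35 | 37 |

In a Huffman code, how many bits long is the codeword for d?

3

Build the tree from the bottom:
merge b(33) and d(35): 68
merge e(37) and a(49): 86
merge c(66) and 68: 134
merge 86 and 134: 220
d sits 3 levels below the root, so its codeword is 3 bits.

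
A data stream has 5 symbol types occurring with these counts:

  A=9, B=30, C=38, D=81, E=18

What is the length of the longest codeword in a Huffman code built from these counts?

Merge the two lowest-weight nodes at each step:
A(9) + E(18) → 27
27 + B(30) → 57
C(38) + 57 → 95
D(81) + 95 → 176
Maximum depth reached is 4.

4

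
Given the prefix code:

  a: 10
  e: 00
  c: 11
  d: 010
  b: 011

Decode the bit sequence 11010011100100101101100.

Read left to right; each codeword is recognised as soon as it completes (prefix code):
  11→c | 010→d | 011→b | 10→a | 010→d | 010→d | 11→c | 011→b | 00→e
Decoded message: cdbaddcbe

cdbaddcbe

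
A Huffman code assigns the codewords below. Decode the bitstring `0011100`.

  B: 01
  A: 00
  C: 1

ACCCA

Read left to right; each codeword is recognised as soon as it completes (prefix code):
  00→A | 1→C | 1→C | 1→C | 00→A
Decoded message: ACCCA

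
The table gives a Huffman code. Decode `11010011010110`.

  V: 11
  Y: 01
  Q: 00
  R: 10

VYQVYYR

Read left to right; each codeword is recognised as soon as it completes (prefix code):
  11→V | 01→Y | 00→Q | 11→V | 01→Y | 01→Y | 10→R
Decoded message: VYQVYYR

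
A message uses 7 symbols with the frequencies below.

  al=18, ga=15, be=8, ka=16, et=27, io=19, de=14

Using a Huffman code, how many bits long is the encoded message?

Merge the two smallest weights repeatedly:
merge be(8) and de(14): 22
merge ga(15) and ka(16): 31
merge al(18) and io(19): 37
merge 22 and et(27): 49
merge 31 and 37: 68
merge 49 and 68: 117
Total encoded bits = sum of merged weights = 22 + 31 + 37 + 49 + 68 + 117 = 324.

324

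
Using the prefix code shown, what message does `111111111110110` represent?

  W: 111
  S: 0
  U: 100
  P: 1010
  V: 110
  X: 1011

Read left to right; each codeword is recognised as soon as it completes (prefix code):
  111→W | 111→W | 111→W | 110→V | 110→V
Decoded message: WWWVV

WWWVV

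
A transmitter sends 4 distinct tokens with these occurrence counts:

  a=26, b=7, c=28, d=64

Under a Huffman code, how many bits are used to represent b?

Repeatedly merge the two smallest:
merge b(7) and a(26): 33
merge c(28) and 33: 61
merge 61 and d(64): 125
b's leaf is at depth 3, giving a 3-bit codeword.

3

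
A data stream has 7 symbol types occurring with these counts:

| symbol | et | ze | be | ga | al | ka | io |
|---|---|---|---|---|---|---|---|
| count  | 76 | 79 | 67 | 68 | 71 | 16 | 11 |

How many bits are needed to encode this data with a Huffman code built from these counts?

Greedily combine the two least-frequent nodes:
combine io(11), ka(16) → 27
combine 27, be(67) → 94
combine ga(68), al(71) → 139
combine et(76), ze(79) → 155
combine 94, 139 → 233
combine 155, 233 → 388
The encoded length is the sum of every internal node's weight: 27 + 94 + 139 + 155 + 233 + 388 = 1036 bits.

1036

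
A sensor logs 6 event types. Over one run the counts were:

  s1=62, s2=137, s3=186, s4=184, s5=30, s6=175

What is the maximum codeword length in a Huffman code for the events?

Merge the two lowest-weight nodes at each step:
combine s5(30), s1(62) → 92
combine 92, s2(137) → 229
combine s6(175), s4(184) → 359
combine s3(186), 229 → 415
combine 359, 415 → 774
Maximum depth reached is 4.

4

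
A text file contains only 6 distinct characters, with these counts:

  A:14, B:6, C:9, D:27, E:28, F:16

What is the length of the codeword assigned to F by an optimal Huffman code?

2

Repeatedly merge the two smallest:
combine B(6), C(9) → 15
combine A(14), 15 → 29
combine F(16), D(27) → 43
combine E(28), 29 → 57
combine 43, 57 → 100
F's leaf is at depth 2, giving a 2-bit codeword.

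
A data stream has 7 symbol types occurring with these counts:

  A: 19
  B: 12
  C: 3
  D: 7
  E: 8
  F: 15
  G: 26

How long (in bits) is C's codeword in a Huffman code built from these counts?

4

Repeatedly merge the two smallest:
combine C(3), D(7) → 10
combine E(8), 10 → 18
combine B(12), F(15) → 27
combine 18, A(19) → 37
combine G(26), 27 → 53
combine 37, 53 → 90
C's leaf is at depth 4, giving a 4-bit codeword.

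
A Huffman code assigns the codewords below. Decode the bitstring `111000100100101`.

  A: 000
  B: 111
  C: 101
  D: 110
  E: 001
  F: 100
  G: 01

Read left to right; each codeword is recognised as soon as it completes (prefix code):
  111→B | 000→A | 100→F | 100→F | 101→C
Decoded message: BAFFC

BAFFC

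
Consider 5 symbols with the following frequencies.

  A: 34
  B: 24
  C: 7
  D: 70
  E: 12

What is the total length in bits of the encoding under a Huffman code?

Greedily combine the two least-frequent nodes:
merge C(7) and E(12): 19
merge 19 and B(24): 43
merge A(34) and 43: 77
merge D(70) and 77: 147
The encoded length is the sum of every internal node's weight: 19 + 43 + 77 + 147 = 286 bits.

286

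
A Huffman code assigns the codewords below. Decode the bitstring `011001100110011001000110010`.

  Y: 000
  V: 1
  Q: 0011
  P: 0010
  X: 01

Read left to right; each codeword is recognised as soon as it completes (prefix code):
  01→X | 1→V | 0011→Q | 0011→Q | 0011→Q | 0010→P | 0011→Q | 0010→P
Decoded message: XVQQQPQP

XVQQQPQP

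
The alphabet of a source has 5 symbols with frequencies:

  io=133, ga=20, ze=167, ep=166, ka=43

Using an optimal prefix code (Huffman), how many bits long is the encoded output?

Merge the two smallest weights repeatedly:
combine ga(20), ka(43) → 63
combine 63, io(133) → 196
combine ep(166), ze(167) → 333
combine 196, 333 → 529
Each symbol's bit-cost is frequency × depth; summing gives 1121 bits (equivalently 63 + 196 + 333 + 529).

1121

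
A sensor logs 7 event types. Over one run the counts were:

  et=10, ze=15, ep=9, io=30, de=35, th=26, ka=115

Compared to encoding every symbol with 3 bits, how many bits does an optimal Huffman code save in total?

Fixed-length: 3 bits × 240 symbols = 720 bits.
Huffman merges:
combine ep(9), et(10) → 19
combine ze(15), 19 → 34
combine th(26), io(30) → 56
combine 34, de(35) → 69
combine 56, 69 → 125
combine ka(115), 125 → 240
Huffman total = 19 + 34 + 56 + 69 + 125 + 240 = 543 bits.
Saving = 720 − 543 = 177 bits.

177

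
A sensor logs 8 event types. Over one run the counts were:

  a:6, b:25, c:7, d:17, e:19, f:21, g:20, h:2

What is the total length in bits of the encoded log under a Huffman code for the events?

328

Greedily combine the two least-frequent nodes:
merge h(2) and a(6): 8
merge c(7) and 8: 15
merge 15 and d(17): 32
merge e(19) and g(20): 39
merge f(21) and b(25): 46
merge 32 and 39: 71
merge 46 and 71: 117
Total encoded bits = sum of merged weights = 8 + 15 + 32 + 39 + 46 + 71 + 117 = 328.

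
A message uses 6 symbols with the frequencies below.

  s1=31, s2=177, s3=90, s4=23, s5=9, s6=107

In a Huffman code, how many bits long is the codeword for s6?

2

Huffman merges, smallest pair first:
merge s5(9) and s4(23): 32
merge s1(31) and 32: 63
merge 63 and s3(90): 153
merge s6(107) and 153: 260
merge s2(177) and 260: 437
s6's leaf is at depth 2, giving a 2-bit codeword.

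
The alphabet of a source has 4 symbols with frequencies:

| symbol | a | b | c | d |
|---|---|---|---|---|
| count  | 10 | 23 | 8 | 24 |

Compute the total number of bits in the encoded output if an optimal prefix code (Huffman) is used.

124

Build the Huffman tree bottom-up:
c(8) + a(10) → 18
18 + b(23) → 41
d(24) + 41 → 65
Total encoded bits = sum of merged weights = 18 + 41 + 65 = 124.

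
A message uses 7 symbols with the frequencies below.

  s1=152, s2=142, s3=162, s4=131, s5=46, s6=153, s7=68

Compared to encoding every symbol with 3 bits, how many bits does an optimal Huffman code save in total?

201

Fixed-length: 3 bits × 854 symbols = 2562 bits.
Huffman merges:
merge s5(46) and s7(68): 114
merge 114 and s4(131): 245
merge s2(142) and s1(152): 294
merge s6(153) and s3(162): 315
merge 245 and 294: 539
merge 315 and 539: 854
Huffman total = 114 + 245 + 294 + 315 + 539 + 854 = 2361 bits.
Saving = 2562 − 2361 = 201 bits.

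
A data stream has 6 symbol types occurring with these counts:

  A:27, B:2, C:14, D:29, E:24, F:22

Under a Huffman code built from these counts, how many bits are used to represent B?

4

Huffman merges, smallest pair first:
B(2) + C(14) → 16
16 + F(22) → 38
E(24) + A(27) → 51
D(29) + 38 → 67
51 + 67 → 118
B sits 4 levels below the root, so its codeword is 4 bits.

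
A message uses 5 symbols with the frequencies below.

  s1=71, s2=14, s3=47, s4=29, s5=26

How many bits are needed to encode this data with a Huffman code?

Build the Huffman tree bottom-up:
combine s2(14), s5(26) → 40
combine s4(29), 40 → 69
combine s3(47), 69 → 116
combine s1(71), 116 → 187
Total encoded bits = sum of merged weights = 40 + 69 + 116 + 187 = 412.

412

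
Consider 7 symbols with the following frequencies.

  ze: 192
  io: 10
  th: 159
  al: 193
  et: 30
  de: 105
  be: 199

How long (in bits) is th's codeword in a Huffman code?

3

Huffman merges, smallest pair first:
merge io(10) and et(30): 40
merge 40 and de(105): 145
merge 145 and th(159): 304
merge ze(192) and al(193): 385
merge be(199) and 304: 503
merge 385 and 503: 888
th sits 3 levels below the root, so its codeword is 3 bits.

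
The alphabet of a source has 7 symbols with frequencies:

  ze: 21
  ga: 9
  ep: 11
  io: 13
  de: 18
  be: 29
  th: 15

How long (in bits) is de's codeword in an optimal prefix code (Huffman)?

3

Repeatedly merge the two smallest:
ga(9) + ep(11) → 20
io(13) + th(15) → 28
de(18) + 20 → 38
ze(21) + 28 → 49
be(29) + 38 → 67
49 + 67 → 116
de's leaf is at depth 3, giving a 3-bit codeword.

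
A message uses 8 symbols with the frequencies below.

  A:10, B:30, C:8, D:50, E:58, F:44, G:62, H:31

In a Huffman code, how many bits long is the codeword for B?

4

Repeatedly merge the two smallest:
merge C(8) and A(10): 18
merge 18 and B(30): 48
merge H(31) and F(44): 75
merge 48 and D(50): 98
merge E(58) and G(62): 120
merge 75 and 98: 173
merge 120 and 173: 293
B sits 4 levels below the root, so its codeword is 4 bits.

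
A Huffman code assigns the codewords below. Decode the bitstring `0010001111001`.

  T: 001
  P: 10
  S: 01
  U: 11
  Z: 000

TZUUT

Read left to right; each codeword is recognised as soon as it completes (prefix code):
  001→T | 000→Z | 11→U | 11→U | 001→T
Decoded message: TZUUT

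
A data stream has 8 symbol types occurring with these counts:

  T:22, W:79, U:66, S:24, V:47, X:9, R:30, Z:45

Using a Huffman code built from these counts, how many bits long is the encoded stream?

906

Merge the two smallest weights repeatedly:
merge X(9) and T(22): 31
merge S(24) and R(30): 54
merge 31 and Z(45): 76
merge V(47) and 54: 101
merge U(66) and 76: 142
merge W(79) and 101: 180
merge 142 and 180: 322
Total encoded bits = sum of merged weights = 31 + 54 + 76 + 101 + 142 + 180 + 322 = 906.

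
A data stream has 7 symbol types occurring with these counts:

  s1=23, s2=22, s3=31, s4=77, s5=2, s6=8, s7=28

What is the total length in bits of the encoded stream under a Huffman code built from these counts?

Build the Huffman tree bottom-up:
merge s5(2) and s6(8): 10
merge 10 and s2(22): 32
merge s1(23) and s7(28): 51
merge s3(31) and 32: 63
merge 51 and 63: 114
merge s4(77) and 114: 191
Each symbol's bit-cost is frequency × depth; summing gives 461 bits (equivalently 10 + 32 + 51 + 63 + 114 + 191).

461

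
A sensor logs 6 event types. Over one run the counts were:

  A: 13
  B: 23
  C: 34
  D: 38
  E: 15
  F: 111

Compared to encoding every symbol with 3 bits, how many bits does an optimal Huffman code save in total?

194

Fixed-length: 3 bits × 234 symbols = 702 bits.
Huffman merges:
combine A(13), E(15) → 28
combine B(23), 28 → 51
combine C(34), D(38) → 72
combine 51, 72 → 123
combine F(111), 123 → 234
Huffman total = 28 + 51 + 72 + 123 + 234 = 508 bits.
Saving = 702 − 508 = 194 bits.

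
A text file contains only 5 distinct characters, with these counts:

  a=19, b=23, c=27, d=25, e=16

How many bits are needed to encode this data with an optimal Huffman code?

Greedily combine the two least-frequent nodes:
combine e(16), a(19) → 35
combine b(23), d(25) → 48
combine c(27), 35 → 62
combine 48, 62 → 110
The encoded length is the sum of every internal node's weight: 35 + 48 + 62 + 110 = 255 bits.

255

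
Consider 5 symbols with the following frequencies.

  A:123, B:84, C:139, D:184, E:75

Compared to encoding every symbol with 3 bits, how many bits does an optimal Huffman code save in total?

Fixed-length: 3 bits × 605 symbols = 1815 bits.
Huffman merges:
E(75) + B(84) → 159
A(123) + C(139) → 262
159 + D(184) → 343
262 + 343 → 605
Huffman total = 159 + 262 + 343 + 605 = 1369 bits.
Saving = 1815 − 1369 = 446 bits.

446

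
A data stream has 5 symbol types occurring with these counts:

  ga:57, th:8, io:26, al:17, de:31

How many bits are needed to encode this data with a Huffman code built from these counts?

Greedily combine the two least-frequent nodes:
th(8) + al(17) → 25
25 + io(26) → 51
de(31) + 51 → 82
ga(57) + 82 → 139
Total encoded bits = sum of merged weights = 25 + 51 + 82 + 139 = 297.

297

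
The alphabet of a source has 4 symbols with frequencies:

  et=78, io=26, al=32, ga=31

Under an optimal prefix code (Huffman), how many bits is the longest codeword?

3

Merge the two lowest-weight nodes at each step:
io(26) + ga(31) → 57
al(32) + 57 → 89
et(78) + 89 → 167
The rarest symbols sit at the bottom; the longest codeword is 3 bits.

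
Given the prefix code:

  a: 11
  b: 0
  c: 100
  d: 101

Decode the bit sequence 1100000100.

abbbbbc

Read left to right; each codeword is recognised as soon as it completes (prefix code):
  11→a | 0→b | 0→b | 0→b | 0→b | 0→b | 100→c
Decoded message: abbbbbc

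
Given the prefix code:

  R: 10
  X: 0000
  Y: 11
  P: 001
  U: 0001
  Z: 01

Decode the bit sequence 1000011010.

RURR

Read left to right; each codeword is recognised as soon as it completes (prefix code):
  10→R | 0001→U | 10→R | 10→R
Decoded message: RURR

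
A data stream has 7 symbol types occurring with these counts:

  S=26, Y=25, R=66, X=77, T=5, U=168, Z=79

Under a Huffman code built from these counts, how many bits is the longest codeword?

Merge the two lowest-weight nodes at each step:
combine T(5), Y(25) → 30
combine S(26), 30 → 56
combine 56, R(66) → 122
combine X(77), Z(79) → 156
combine 122, 156 → 278
combine U(168), 278 → 446
Maximum depth reached is 5.

5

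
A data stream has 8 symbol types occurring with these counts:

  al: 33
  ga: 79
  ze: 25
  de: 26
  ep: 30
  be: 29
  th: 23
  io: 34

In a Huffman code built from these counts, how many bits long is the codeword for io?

3

Repeatedly merge the two smallest:
merge th(23) and ze(25): 48
merge de(26) and be(29): 55
merge ep(30) and al(33): 63
merge io(34) and 48: 82
merge 55 and 63: 118
merge ga(79) and 82: 161
merge 118 and 161: 279
io sits 3 levels below the root, so its codeword is 3 bits.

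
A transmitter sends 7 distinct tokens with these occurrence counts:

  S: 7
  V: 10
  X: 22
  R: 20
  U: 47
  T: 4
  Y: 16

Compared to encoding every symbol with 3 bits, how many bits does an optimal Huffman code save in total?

62

Fixed-length: 3 bits × 126 symbols = 378 bits.
Huffman merges:
combine T(4), S(7) → 11
combine V(10), 11 → 21
combine Y(16), R(20) → 36
combine 21, X(22) → 43
combine 36, 43 → 79
combine U(47), 79 → 126
Huffman total = 11 + 21 + 36 + 43 + 79 + 126 = 316 bits.
Saving = 378 − 316 = 62 bits.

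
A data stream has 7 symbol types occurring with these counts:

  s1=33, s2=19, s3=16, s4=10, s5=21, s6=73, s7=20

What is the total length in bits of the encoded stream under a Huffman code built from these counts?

Build the Huffman tree bottom-up:
combine s4(10), s3(16) → 26
combine s2(19), s7(20) → 39
combine s5(21), 26 → 47
combine s1(33), 39 → 72
combine 47, 72 → 119
combine s6(73), 119 → 192
The encoded length is the sum of every internal node's weight: 26 + 39 + 47 + 72 + 119 + 192 = 495 bits.

495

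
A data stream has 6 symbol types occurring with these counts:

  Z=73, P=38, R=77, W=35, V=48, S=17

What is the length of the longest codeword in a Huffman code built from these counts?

Merge the two lowest-weight nodes at each step:
merge S(17) and W(35): 52
merge P(38) and V(48): 86
merge 52 and Z(73): 125
merge R(77) and 86: 163
merge 125 and 163: 288
Maximum depth reached is 3.

3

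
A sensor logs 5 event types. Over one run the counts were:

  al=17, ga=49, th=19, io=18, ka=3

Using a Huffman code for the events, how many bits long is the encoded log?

Build the Huffman tree bottom-up:
merge ka(3) and al(17): 20
merge io(18) and th(19): 37
merge 20 and 37: 57
merge ga(49) and 57: 106
Each symbol's bit-cost is frequency × depth; summing gives 220 bits (equivalently 20 + 37 + 57 + 106).

220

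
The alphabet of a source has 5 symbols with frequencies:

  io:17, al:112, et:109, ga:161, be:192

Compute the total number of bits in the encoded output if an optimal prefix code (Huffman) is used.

Build the Huffman tree bottom-up:
io(17) + et(109) → 126
al(112) + 126 → 238
ga(161) + be(192) → 353
238 + 353 → 591
Total encoded bits = sum of merged weights = 126 + 238 + 353 + 591 = 1308.

1308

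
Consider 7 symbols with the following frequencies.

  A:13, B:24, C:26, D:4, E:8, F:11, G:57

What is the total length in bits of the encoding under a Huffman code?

350

Build the Huffman tree bottom-up:
D(4) + E(8) → 12
F(11) + 12 → 23
A(13) + 23 → 36
B(24) + C(26) → 50
36 + 50 → 86
G(57) + 86 → 143
Each symbol's bit-cost is frequency × depth; summing gives 350 bits (equivalently 12 + 23 + 36 + 50 + 86 + 143).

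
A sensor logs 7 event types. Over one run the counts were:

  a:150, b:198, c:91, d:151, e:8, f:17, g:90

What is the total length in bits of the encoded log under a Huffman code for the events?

1756

Merge the two smallest weights repeatedly:
combine e(8), f(17) → 25
combine 25, g(90) → 115
combine c(91), 115 → 206
combine a(150), d(151) → 301
combine b(198), 206 → 404
combine 301, 404 → 705
Total encoded bits = sum of merged weights = 25 + 115 + 206 + 301 + 404 + 705 = 1756.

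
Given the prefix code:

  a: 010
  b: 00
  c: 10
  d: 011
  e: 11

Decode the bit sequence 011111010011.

deccd

Read left to right; each codeword is recognised as soon as it completes (prefix code):
  011→d | 11→e | 10→c | 10→c | 011→d
Decoded message: deccd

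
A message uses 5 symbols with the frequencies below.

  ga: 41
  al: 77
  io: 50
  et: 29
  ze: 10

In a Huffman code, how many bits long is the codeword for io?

Repeatedly merge the two smallest:
combine ze(10), et(29) → 39
combine 39, ga(41) → 80
combine io(50), al(77) → 127
combine 80, 127 → 207
The subtree containing io is merged 2 times, so code length = 2.

2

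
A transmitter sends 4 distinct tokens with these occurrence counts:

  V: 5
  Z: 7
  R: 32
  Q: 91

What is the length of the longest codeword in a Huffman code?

Merge the two lowest-weight nodes at each step:
combine V(5), Z(7) → 12
combine 12, R(32) → 44
combine 44, Q(91) → 135
The rarest symbols sit at the bottom; the longest codeword is 3 bits.

3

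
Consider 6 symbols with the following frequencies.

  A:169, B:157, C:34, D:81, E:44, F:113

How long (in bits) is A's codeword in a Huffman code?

2

Build the tree from the bottom:
merge C(34) and E(44): 78
merge 78 and D(81): 159
merge F(113) and B(157): 270
merge 159 and A(169): 328
merge 270 and 328: 598
The subtree containing A is merged 2 times, so code length = 2.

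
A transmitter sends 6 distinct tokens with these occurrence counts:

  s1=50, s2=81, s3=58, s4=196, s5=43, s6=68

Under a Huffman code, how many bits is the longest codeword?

Merge the two lowest-weight nodes at each step:
s5(43) + s1(50) → 93
s3(58) + s6(68) → 126
s2(81) + 93 → 174
126 + 174 → 300
s4(196) + 300 → 496
Maximum depth reached is 4.

4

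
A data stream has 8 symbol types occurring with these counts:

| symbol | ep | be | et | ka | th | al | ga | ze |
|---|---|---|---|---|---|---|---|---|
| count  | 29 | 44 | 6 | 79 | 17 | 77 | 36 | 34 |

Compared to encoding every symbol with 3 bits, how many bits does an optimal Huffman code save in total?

81

Fixed-length: 3 bits × 322 symbols = 966 bits.
Huffman merges:
merge et(6) and th(17): 23
merge 23 and ep(29): 52
merge ze(34) and ga(36): 70
merge be(44) and 52: 96
merge 70 and al(77): 147
merge ka(79) and 96: 175
merge 147 and 175: 322
Huffman total = 23 + 52 + 70 + 96 + 147 + 175 + 322 = 885 bits.
Saving = 966 − 885 = 81 bits.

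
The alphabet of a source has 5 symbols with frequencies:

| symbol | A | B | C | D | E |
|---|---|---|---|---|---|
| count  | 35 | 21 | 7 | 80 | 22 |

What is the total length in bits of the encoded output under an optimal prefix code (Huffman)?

328

Merge the two smallest weights repeatedly:
C(7) + B(21) → 28
E(22) + 28 → 50
A(35) + 50 → 85
D(80) + 85 → 165
The encoded length is the sum of every internal node's weight: 28 + 50 + 85 + 165 = 328 bits.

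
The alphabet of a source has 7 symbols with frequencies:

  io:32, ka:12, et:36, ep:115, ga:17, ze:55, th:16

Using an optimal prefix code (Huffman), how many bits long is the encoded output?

692

Build the Huffman tree bottom-up:
combine ka(12), th(16) → 28
combine ga(17), 28 → 45
combine io(32), et(36) → 68
combine 45, ze(55) → 100
combine 68, 100 → 168
combine ep(115), 168 → 283
The encoded length is the sum of every internal node's weight: 28 + 45 + 68 + 100 + 168 + 283 = 692 bits.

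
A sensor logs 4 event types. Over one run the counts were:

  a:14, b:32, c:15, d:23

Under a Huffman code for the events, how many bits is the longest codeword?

3

Merge the two lowest-weight nodes at each step:
combine a(14), c(15) → 29
combine d(23), 29 → 52
combine b(32), 52 → 84
Maximum depth reached is 3.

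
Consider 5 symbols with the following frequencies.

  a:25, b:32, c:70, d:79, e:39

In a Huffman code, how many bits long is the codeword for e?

2

Build the tree from the bottom:
a(25) + b(32) → 57
e(39) + 57 → 96
c(70) + d(79) → 149
96 + 149 → 245
e sits 2 levels below the root, so its codeword is 2 bits.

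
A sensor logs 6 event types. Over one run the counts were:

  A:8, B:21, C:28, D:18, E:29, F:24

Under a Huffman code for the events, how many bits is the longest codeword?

Merge the two lowest-weight nodes at each step:
combine A(8), D(18) → 26
combine B(21), F(24) → 45
combine 26, C(28) → 54
combine E(29), 45 → 74
combine 54, 74 → 128
The first pair merged (A, D) ends up deepest, at depth 3.

3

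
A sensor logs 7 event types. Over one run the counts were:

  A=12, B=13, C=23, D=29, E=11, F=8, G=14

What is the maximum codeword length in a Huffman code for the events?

4

Merge the two lowest-weight nodes at each step:
combine F(8), E(11) → 19
combine A(12), B(13) → 25
combine G(14), 19 → 33
combine C(23), 25 → 48
combine D(29), 33 → 62
combine 48, 62 → 110
The rarest symbols sit at the bottom; the longest codeword is 4 bits.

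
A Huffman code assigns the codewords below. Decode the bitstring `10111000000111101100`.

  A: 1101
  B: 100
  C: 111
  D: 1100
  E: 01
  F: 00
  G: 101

GDFFCGB

Read left to right; each codeword is recognised as soon as it completes (prefix code):
  101→G | 1100→D | 00→F | 00→F | 111→C | 101→G | 100→B
Decoded message: GDFFCGB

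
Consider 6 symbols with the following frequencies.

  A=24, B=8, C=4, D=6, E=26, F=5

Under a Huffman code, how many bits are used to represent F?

Huffman merges, smallest pair first:
C(4) + F(5) → 9
D(6) + B(8) → 14
9 + 14 → 23
23 + A(24) → 47
E(26) + 47 → 73
The subtree containing F is merged 4 times, so code length = 4.

4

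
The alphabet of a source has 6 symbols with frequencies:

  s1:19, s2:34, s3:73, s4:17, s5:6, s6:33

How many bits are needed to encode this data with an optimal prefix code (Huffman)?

423

Merge the two smallest weights repeatedly:
merge s5(6) and s4(17): 23
merge s1(19) and 23: 42
merge s6(33) and s2(34): 67
merge 42 and 67: 109
merge s3(73) and 109: 182
Total encoded bits = sum of merged weights = 23 + 42 + 67 + 109 + 182 = 423.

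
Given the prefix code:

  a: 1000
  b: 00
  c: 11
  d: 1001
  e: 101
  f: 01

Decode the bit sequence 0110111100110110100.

fecdeeb

Read left to right; each codeword is recognised as soon as it completes (prefix code):
  01→f | 101→e | 11→c | 1001→d | 101→e | 101→e | 00→b
Decoded message: fecdeeb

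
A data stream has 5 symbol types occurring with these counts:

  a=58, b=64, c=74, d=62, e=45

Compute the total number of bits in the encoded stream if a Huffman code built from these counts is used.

Greedily combine the two least-frequent nodes:
merge e(45) and a(58): 103
merge d(62) and b(64): 126
merge c(74) and 103: 177
merge 126 and 177: 303
The encoded length is the sum of every internal node's weight: 103 + 126 + 177 + 303 = 709 bits.

709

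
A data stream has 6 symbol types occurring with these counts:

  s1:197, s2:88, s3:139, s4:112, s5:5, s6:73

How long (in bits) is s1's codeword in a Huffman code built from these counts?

Repeatedly merge the two smallest:
s5(5) + s6(73) → 78
78 + s2(88) → 166
s4(112) + s3(139) → 251
166 + s1(197) → 363
251 + 363 → 614
s1 sits 2 levels below the root, so its codeword is 2 bits.

2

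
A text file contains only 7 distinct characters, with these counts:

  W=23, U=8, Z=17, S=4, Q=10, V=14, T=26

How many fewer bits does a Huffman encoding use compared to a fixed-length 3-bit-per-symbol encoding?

Fixed-length: 3 bits × 102 symbols = 306 bits.
Huffman merges:
combine S(4), U(8) → 12
combine Q(10), 12 → 22
combine V(14), Z(17) → 31
combine 22, W(23) → 45
combine T(26), 31 → 57
combine 45, 57 → 102
Huffman total = 12 + 22 + 31 + 45 + 57 + 102 = 269 bits.
Saving = 306 − 269 = 37 bits.

37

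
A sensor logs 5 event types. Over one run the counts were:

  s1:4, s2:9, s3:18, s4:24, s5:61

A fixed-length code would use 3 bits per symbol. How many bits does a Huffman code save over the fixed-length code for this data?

133

Fixed-length: 3 bits × 116 symbols = 348 bits.
Huffman merges:
combine s1(4), s2(9) → 13
combine 13, s3(18) → 31
combine s4(24), 31 → 55
combine 55, s5(61) → 116
Huffman total = 13 + 31 + 55 + 116 = 215 bits.
Saving = 348 − 215 = 133 bits.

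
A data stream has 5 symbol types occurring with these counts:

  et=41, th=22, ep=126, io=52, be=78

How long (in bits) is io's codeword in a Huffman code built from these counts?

3

Build the tree from the bottom:
th(22) + et(41) → 63
io(52) + 63 → 115
be(78) + 115 → 193
ep(126) + 193 → 319
io's leaf is at depth 3, giving a 3-bit codeword.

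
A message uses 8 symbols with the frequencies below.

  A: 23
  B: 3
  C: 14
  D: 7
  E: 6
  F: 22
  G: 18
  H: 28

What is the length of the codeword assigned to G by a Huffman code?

3

Huffman merges, smallest pair first:
combine B(3), E(6) → 9
combine D(7), 9 → 16
combine C(14), 16 → 30
combine G(18), F(22) → 40
combine A(23), H(28) → 51
combine 30, 40 → 70
combine 51, 70 → 121
The subtree containing G is merged 3 times, so code length = 3.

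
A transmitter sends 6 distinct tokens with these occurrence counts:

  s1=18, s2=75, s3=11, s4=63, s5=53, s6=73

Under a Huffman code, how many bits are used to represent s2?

Repeatedly merge the two smallest:
combine s3(11), s1(18) → 29
combine 29, s5(53) → 82
combine s4(63), s6(73) → 136
combine s2(75), 82 → 157
combine 136, 157 → 293
s2's leaf is at depth 2, giving a 2-bit codeword.

2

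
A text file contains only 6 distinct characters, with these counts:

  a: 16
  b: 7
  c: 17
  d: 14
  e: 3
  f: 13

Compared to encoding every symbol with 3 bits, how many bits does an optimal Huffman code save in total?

37

Fixed-length: 3 bits × 70 symbols = 210 bits.
Huffman merges:
e(3) + b(7) → 10
10 + f(13) → 23
d(14) + a(16) → 30
c(17) + 23 → 40
30 + 40 → 70
Huffman total = 10 + 23 + 30 + 40 + 70 = 173 bits.
Saving = 210 − 173 = 37 bits.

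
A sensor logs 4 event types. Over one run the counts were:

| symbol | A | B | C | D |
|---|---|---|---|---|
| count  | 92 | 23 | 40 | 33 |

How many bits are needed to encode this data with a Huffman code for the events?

Greedily combine the two least-frequent nodes:
merge B(23) and D(33): 56
merge C(40) and 56: 96
merge A(92) and 96: 188
Each symbol's bit-cost is frequency × depth; summing gives 340 bits (equivalently 56 + 96 + 188).

340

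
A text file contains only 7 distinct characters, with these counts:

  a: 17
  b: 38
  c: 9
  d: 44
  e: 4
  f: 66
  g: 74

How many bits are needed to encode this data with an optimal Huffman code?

Greedily combine the two least-frequent nodes:
combine e(4), c(9) → 13
combine 13, a(17) → 30
combine 30, b(38) → 68
combine d(44), f(66) → 110
combine 68, g(74) → 142
combine 110, 142 → 252
Total encoded bits = sum of merged weights = 13 + 30 + 68 + 110 + 142 + 252 = 615.

615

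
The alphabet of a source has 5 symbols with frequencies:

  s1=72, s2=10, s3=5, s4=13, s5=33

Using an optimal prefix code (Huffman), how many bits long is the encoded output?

Build the Huffman tree bottom-up:
merge s3(5) and s2(10): 15
merge s4(13) and 15: 28
merge 28 and s5(33): 61
merge 61 and s1(72): 133
Each symbol's bit-cost is frequency × depth; summing gives 237 bits (equivalently 15 + 28 + 61 + 133).

237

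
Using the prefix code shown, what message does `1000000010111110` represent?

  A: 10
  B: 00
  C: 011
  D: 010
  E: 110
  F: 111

ABBBAFE

Read left to right; each codeword is recognised as soon as it completes (prefix code):
  10→A | 00→B | 00→B | 00→B | 10→A | 111→F | 110→E
Decoded message: ABBBAFE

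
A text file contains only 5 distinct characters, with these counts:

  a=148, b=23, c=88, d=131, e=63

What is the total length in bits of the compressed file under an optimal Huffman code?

992

Build the Huffman tree bottom-up:
merge b(23) and e(63): 86
merge 86 and c(88): 174
merge d(131) and a(148): 279
merge 174 and 279: 453
The encoded length is the sum of every internal node's weight: 86 + 174 + 279 + 453 = 992 bits.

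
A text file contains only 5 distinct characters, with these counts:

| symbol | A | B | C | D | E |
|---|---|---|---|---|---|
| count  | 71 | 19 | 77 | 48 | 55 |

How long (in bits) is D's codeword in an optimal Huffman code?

3

Build the tree from the bottom:
combine B(19), D(48) → 67
combine E(55), 67 → 122
combine A(71), C(77) → 148
combine 122, 148 → 270
The subtree containing D is merged 3 times, so code length = 3.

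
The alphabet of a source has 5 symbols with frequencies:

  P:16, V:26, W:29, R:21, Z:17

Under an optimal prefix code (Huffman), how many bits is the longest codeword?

Merge the two lowest-weight nodes at each step:
combine P(16), Z(17) → 33
combine R(21), V(26) → 47
combine W(29), 33 → 62
combine 47, 62 → 109
The rarest symbols sit at the bottom; the longest codeword is 3 bits.

3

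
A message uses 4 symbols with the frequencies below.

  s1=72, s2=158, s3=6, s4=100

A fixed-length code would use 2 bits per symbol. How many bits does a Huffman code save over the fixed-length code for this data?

80

Fixed-length: 2 bits × 336 symbols = 672 bits.
Huffman merges:
merge s3(6) and s1(72): 78
merge 78 and s4(100): 178
merge s2(158) and 178: 336
Huffman total = 78 + 178 + 336 = 592 bits.
Saving = 672 − 592 = 80 bits.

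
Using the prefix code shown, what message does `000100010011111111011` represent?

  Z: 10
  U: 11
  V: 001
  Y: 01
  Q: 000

QZVVUUUZU

Read left to right; each codeword is recognised as soon as it completes (prefix code):
  000→Q | 10→Z | 001→V | 001→V | 11→U | 11→U | 11→U | 10→Z | 11→U
Decoded message: QZVVUUUZU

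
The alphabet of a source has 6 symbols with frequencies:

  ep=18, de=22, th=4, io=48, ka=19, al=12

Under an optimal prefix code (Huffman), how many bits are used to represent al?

Build the tree from the bottom:
th(4) + al(12) → 16
16 + ep(18) → 34
ka(19) + de(22) → 41
34 + 41 → 75
io(48) + 75 → 123
al sits 4 levels below the root, so its codeword is 4 bits.

4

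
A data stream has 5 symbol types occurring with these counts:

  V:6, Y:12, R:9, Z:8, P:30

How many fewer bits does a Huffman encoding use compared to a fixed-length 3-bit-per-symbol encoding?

Fixed-length: 3 bits × 65 symbols = 195 bits.
Huffman merges:
V(6) + Z(8) → 14
R(9) + Y(12) → 21
14 + 21 → 35
P(30) + 35 → 65
Huffman total = 14 + 21 + 35 + 65 = 135 bits.
Saving = 195 − 135 = 60 bits.

60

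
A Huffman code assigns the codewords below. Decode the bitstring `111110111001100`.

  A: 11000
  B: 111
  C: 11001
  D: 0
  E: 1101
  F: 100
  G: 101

BECF

Read left to right; each codeword is recognised as soon as it completes (prefix code):
  111→B | 1101→E | 11001→C | 100→F
Decoded message: BECF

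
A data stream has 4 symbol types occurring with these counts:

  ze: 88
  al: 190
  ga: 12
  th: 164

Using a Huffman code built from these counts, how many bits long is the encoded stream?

818

Build the Huffman tree bottom-up:
merge ga(12) and ze(88): 100
merge 100 and th(164): 264
merge al(190) and 264: 454
Total encoded bits = sum of merged weights = 100 + 264 + 454 = 818.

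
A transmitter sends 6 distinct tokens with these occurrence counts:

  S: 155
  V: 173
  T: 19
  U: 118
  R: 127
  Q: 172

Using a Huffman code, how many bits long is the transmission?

Greedily combine the two least-frequent nodes:
combine T(19), U(118) → 137
combine R(127), 137 → 264
combine S(155), Q(172) → 327
combine V(173), 264 → 437
combine 327, 437 → 764
Total encoded bits = sum of merged weights = 137 + 264 + 327 + 437 + 764 = 1929.

1929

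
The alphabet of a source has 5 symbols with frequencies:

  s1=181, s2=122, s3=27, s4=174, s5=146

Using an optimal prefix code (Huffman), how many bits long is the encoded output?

1449

Build the Huffman tree bottom-up:
s3(27) + s2(122) → 149
s5(146) + 149 → 295
s4(174) + s1(181) → 355
295 + 355 → 650
Total encoded bits = sum of merged weights = 149 + 295 + 355 + 650 = 1449.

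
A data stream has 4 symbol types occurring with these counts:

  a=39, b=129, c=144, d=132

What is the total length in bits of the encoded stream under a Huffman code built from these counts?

888

Build the Huffman tree bottom-up:
merge a(39) and b(129): 168
merge d(132) and c(144): 276
merge 168 and 276: 444
The encoded length is the sum of every internal node's weight: 168 + 276 + 444 = 888 bits.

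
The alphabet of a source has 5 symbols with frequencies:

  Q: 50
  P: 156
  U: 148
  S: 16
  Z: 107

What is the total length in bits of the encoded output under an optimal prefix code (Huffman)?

1020

Merge the two smallest weights repeatedly:
S(16) + Q(50) → 66
66 + Z(107) → 173
U(148) + P(156) → 304
173 + 304 → 477
Total encoded bits = sum of merged weights = 66 + 173 + 304 + 477 = 1020.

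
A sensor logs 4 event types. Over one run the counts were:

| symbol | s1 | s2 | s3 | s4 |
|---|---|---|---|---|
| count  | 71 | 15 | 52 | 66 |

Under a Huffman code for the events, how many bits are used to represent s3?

Repeatedly merge the two smallest:
combine s2(15), s3(52) → 67
combine s4(66), 67 → 133
combine s1(71), 133 → 204
The subtree containing s3 is merged 3 times, so code length = 3.

3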